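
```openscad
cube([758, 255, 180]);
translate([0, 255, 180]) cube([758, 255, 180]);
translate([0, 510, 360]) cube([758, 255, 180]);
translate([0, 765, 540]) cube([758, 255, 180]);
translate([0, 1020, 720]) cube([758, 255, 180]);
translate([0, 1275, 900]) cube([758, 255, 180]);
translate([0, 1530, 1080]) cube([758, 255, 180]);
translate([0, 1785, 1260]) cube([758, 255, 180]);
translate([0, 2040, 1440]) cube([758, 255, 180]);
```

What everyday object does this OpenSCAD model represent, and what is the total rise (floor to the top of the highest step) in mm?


A staircase. The total rise is 1620 mm.

9 identical blocks, each offset up and back from the previous — a staircase. Each step is 180 mm tall and there are 9 of them, so the total rise is 9 × 180 = 1620 mm.


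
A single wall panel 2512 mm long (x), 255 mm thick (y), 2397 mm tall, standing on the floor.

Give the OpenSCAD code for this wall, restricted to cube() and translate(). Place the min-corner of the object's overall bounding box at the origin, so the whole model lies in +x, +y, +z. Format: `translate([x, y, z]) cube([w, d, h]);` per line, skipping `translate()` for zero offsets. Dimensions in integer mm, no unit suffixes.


cube([2512, 255, 2397]);


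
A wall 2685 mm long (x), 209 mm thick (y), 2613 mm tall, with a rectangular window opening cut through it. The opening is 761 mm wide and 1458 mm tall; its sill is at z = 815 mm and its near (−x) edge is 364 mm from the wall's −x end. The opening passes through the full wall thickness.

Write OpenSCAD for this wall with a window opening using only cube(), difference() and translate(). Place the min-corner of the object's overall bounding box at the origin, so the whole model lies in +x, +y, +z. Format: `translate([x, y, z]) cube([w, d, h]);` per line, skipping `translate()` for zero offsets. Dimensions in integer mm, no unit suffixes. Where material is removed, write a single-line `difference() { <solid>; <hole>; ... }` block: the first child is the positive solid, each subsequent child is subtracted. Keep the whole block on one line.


difference() { cube([2685, 209, 2613]); translate([364, 0, 815]) cube([761, 209, 1458]); }


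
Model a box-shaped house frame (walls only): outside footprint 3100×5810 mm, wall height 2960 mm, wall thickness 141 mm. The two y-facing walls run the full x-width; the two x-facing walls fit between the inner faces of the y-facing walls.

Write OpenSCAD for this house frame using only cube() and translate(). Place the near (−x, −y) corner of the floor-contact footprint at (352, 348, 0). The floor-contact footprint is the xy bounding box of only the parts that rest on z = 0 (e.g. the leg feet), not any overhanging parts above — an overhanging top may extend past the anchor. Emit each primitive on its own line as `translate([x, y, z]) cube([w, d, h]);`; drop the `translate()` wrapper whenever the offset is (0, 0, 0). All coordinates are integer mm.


translate([352, 348, 0]) cube([3100, 141, 2960]);
translate([352, 6017, 0]) cube([3100, 141, 2960]);
translate([352, 489, 0]) cube([141, 5528, 2960]);
translate([3311, 489, 0]) cube([141, 5528, 2960]);


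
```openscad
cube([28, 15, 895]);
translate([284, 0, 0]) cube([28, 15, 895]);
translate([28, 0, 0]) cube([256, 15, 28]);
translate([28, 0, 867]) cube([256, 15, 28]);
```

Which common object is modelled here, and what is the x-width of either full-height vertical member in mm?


A picture frame. The border width is 28 mm.

Four thin pieces enclosing a rectangular opening — a picture frame. The two full-height stiles are 895 mm tall; the top rail sits at z = 867 and is 28 mm tall, so the border above the opening is 895 − 867 = 28 mm, matching the stile x-width.


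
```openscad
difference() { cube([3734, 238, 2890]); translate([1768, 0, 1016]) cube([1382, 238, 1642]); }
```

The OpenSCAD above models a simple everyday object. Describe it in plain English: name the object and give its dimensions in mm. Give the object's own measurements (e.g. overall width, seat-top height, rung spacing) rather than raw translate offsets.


A wall 3734 mm long (x), 238 mm thick (y), 2890 mm tall, with a rectangular window opening cut through it. The opening is 1382 mm wide and 1642 mm tall; its sill is at z = 1016 mm and its near (−x) edge is 1768 mm from the wall's −x end. The opening passes through the full wall thickness.


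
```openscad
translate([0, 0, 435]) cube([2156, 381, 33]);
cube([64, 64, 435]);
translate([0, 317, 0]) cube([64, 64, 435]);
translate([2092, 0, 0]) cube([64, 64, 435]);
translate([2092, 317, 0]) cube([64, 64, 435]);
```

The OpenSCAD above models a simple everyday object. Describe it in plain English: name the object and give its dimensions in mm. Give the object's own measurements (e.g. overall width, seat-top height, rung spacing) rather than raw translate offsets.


A long wooden bench with a 2156 mm (x) × 381 mm (y) seat, 33 mm thick, its top surface 468 mm above the floor. Four 64 mm square legs at the seat corners, flush with the edges, run from z = 0 to the seat underside.


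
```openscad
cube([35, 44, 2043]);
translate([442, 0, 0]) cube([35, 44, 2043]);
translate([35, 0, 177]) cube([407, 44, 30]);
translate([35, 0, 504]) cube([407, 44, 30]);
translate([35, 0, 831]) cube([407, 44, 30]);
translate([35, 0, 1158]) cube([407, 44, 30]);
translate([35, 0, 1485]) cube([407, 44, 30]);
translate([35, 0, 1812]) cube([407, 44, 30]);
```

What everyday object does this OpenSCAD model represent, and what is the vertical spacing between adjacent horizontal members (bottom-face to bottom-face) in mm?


A ladder. The rung spacing is 327 mm.

Two tall 35×44 posts with 6 short bars between them — a ladder. Adjacent rungs sit at z = 177 and z = 504, so the spacing is 504 − 177 = 327 mm.


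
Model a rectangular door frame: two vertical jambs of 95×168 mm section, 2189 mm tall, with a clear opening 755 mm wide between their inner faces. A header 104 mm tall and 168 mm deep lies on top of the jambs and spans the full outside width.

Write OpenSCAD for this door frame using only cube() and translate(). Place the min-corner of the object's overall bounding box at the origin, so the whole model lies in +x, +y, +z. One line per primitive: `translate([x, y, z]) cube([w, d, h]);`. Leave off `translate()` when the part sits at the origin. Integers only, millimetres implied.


cube([95, 168, 2189]);
translate([850, 0, 0]) cube([95, 168, 2189]);
translate([0, 0, 2189]) cube([945, 168, 104]);


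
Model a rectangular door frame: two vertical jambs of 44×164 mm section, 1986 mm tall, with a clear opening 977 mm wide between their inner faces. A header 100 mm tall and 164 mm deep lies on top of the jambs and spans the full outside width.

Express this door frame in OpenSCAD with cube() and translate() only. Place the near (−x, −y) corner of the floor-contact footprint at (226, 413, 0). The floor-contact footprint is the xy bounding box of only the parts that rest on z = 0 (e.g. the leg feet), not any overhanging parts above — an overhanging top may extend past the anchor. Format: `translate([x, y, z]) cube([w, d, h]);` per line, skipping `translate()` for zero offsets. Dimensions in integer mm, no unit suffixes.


translate([226, 413, 0]) cube([44, 164, 1986]);
translate([1247, 413, 0]) cube([44, 164, 1986]);
translate([226, 413, 1986]) cube([1065, 164, 100]);


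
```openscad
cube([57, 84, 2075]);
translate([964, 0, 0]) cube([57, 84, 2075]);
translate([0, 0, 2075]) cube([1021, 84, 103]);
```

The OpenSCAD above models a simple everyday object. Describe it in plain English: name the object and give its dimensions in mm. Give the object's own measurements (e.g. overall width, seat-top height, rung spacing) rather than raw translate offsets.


A door frame. The clear opening is 907 mm wide and 2075 mm high. Two 57 mm wide jambs, 84 mm deep, stand either side of the opening from the floor to the top of the opening. A 103 mm thick head sits across the top of both jambs, spanning the full outside width of the frame.


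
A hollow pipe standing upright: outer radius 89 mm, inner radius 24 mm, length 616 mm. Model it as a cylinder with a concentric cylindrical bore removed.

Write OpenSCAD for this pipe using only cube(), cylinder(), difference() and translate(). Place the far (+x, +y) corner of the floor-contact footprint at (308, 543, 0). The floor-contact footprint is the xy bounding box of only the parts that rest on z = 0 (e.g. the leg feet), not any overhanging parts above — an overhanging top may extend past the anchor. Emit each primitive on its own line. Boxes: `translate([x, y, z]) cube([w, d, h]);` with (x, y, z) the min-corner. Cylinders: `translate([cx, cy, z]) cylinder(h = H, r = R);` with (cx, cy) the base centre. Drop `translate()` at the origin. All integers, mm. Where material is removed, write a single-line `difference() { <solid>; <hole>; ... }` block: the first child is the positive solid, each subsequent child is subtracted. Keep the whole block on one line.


difference() { translate([219, 454, 0]) cylinder(h = 616, r = 89); translate([219, 454, 0]) cylinder(h = 616, r = 24); }


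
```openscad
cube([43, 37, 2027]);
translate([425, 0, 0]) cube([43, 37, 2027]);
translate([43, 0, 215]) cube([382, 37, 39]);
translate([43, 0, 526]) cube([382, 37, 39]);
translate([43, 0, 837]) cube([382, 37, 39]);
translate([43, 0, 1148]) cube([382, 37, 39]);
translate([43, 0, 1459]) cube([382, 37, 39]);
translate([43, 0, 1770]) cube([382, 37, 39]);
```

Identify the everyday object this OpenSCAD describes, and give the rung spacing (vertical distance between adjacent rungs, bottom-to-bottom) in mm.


A ladder. The rung spacing is 311 mm.

Two tall 43×37 posts with 6 short bars between them — a ladder. Adjacent rungs sit at z = 215 and z = 526, so the spacing is 526 − 215 = 311 mm.


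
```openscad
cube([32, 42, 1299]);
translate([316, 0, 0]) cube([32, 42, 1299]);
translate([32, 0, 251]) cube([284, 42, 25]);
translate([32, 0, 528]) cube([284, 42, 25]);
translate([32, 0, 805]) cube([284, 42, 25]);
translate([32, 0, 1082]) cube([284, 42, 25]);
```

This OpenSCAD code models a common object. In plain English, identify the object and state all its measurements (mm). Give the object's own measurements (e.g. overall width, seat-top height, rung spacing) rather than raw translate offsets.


A straight ladder. Two 32×42 mm vertical rails, 1299 mm tall, stand 348 mm apart (outside-to-outside) with their front faces coplanar on the −y side. 4 rungs, each 42 mm deep and 25 mm tall, span between the inner faces of the rails, front faces flush with the rails. The lowest rung's underside is at z = 251 mm and rungs are spaced 277 mm apart (underside to underside).


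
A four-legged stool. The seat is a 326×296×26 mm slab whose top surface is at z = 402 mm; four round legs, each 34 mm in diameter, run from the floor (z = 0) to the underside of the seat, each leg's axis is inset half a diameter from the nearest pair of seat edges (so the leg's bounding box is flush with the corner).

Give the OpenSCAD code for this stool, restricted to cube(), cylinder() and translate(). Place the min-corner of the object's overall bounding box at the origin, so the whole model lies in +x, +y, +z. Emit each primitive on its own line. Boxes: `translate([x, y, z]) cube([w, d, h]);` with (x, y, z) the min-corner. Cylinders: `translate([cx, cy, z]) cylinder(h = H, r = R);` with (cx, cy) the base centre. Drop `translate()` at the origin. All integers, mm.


translate([0, 0, 376]) cube([326, 296, 26]);
translate([17, 17, 0]) cylinder(h = 376, r = 17);
translate([309, 17, 0]) cylinder(h = 376, r = 17);
translate([17, 279, 0]) cylinder(h = 376, r = 17);
translate([309, 279, 0]) cylinder(h = 376, r = 17);


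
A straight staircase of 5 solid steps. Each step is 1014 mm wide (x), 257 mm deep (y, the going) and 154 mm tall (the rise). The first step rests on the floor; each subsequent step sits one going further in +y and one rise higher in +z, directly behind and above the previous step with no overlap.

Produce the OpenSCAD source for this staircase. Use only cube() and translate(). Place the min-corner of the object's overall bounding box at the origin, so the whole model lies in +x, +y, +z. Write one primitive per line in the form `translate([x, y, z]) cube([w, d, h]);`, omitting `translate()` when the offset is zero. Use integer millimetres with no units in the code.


cube([1014, 257, 154]);
translate([0, 257, 154]) cube([1014, 257, 154]);
translate([0, 514, 308]) cube([1014, 257, 154]);
translate([0, 771, 462]) cube([1014, 257, 154]);
translate([0, 1028, 616]) cube([1014, 257, 154]);


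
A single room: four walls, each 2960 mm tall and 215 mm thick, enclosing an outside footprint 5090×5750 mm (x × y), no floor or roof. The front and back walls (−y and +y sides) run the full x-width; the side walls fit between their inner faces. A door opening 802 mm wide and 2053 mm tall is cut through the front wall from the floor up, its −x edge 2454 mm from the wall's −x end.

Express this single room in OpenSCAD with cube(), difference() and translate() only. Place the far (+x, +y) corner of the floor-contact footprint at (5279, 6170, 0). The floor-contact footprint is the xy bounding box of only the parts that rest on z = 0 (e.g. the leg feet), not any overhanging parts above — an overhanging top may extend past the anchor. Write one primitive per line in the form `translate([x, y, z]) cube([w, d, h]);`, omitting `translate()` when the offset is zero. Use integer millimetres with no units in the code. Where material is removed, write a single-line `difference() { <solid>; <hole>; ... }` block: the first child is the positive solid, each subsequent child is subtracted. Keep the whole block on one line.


difference() { translate([189, 420, 0]) cube([5090, 215, 2960]); translate([2643, 420, 0]) cube([802, 215, 2053]); }
translate([189, 5955, 0]) cube([5090, 215, 2960]);
translate([189, 635, 0]) cube([215, 5320, 2960]);
translate([5064, 635, 0]) cube([215, 5320, 2960]);


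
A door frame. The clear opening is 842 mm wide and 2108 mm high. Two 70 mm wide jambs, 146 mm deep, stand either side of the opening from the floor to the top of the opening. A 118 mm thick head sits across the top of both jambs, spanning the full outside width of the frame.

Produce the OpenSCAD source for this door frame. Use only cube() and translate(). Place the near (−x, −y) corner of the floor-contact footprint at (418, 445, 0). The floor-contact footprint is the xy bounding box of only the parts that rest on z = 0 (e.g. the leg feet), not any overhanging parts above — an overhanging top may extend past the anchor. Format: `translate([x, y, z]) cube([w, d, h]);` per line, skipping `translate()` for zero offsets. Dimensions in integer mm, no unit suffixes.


translate([418, 445, 0]) cube([70, 146, 2108]);
translate([1330, 445, 0]) cube([70, 146, 2108]);
translate([418, 445, 2108]) cube([982, 146, 118]);


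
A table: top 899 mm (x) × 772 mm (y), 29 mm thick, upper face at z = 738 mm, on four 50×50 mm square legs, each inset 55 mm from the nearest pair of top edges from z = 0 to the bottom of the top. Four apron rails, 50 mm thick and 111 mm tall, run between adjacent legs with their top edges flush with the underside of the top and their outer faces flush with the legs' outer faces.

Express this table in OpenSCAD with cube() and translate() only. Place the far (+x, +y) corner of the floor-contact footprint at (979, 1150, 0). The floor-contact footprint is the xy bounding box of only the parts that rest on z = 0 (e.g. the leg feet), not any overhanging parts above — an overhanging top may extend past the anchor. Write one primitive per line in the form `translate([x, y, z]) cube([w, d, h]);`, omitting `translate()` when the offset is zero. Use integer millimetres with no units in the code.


// leg_h = 738 - 29 = 709
// apron z = 709 - 111 = 598
translate([135, 433, 709]) cube([899, 772, 29]);
translate([190, 488, 0]) cube([50, 50, 709]);
translate([929, 488, 0]) cube([50, 50, 709]);
translate([190, 1100, 0]) cube([50, 50, 709]);
translate([929, 1100, 0]) cube([50, 50, 709]);
translate([240, 488, 598]) cube([689, 50, 111]);
translate([240, 1100, 598]) cube([689, 50, 111]);
translate([190, 538, 598]) cube([50, 562, 111]);
translate([929, 538, 598]) cube([50, 562, 111]);


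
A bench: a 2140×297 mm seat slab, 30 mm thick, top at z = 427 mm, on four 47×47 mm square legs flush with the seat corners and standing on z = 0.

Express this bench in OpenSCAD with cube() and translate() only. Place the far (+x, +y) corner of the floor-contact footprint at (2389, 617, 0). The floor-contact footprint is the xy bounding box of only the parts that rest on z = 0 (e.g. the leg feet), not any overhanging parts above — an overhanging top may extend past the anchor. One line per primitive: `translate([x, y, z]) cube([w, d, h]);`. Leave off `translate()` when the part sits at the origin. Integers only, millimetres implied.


// leg_h = 427 − 30 = 397
translate([249, 320, 397]) cube([2140, 297, 30]);
translate([249, 320, 0]) cube([47, 47, 397]);
translate([249, 570, 0]) cube([47, 47, 397]);
translate([2342, 320, 0]) cube([47, 47, 397]);
translate([2342, 570, 0]) cube([47, 47, 397]);


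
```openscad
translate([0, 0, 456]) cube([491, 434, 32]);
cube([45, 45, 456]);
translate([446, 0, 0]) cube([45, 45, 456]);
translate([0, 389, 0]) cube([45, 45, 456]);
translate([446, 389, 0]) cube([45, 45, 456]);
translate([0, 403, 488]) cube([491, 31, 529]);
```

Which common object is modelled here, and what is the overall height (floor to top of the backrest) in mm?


A chair. The overall height is 1017 mm.

A slab on four corner posts with a tall panel at the back — a chair. The seat slab sits at z = 456 with thickness 32, and the 529 mm backrest starts at the seat top, so the overall height is 456 + 32 + 529 = 1017 mm.


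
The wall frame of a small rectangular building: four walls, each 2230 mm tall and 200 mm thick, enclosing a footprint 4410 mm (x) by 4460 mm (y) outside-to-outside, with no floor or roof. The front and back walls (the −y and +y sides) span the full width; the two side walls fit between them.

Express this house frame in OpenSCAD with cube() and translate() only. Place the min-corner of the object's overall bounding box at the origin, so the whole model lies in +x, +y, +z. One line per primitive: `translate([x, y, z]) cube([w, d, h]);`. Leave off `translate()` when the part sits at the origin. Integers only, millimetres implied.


cube([4410, 200, 2230]);
translate([0, 4260, 0]) cube([4410, 200, 2230]);
translate([0, 200, 0]) cube([200, 4060, 2230]);
translate([4210, 200, 0]) cube([200, 4060, 2230]);


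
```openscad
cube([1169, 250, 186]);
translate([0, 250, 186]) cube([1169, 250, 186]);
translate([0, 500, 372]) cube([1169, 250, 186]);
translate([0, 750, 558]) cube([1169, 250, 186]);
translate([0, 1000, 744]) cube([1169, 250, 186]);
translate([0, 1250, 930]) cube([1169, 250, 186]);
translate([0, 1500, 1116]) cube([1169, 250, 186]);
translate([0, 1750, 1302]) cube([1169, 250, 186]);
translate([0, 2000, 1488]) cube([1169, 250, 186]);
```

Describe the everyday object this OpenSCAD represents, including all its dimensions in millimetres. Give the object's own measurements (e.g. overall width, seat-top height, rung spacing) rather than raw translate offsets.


A straight staircase of 9 solid steps. Each step is 1169 mm wide (x), 250 mm deep (y, the going) and 186 mm tall (the rise). The first step rests on the floor; each subsequent step sits one going further in +y and one rise higher in +z, directly behind and above the previous step with no overlap.


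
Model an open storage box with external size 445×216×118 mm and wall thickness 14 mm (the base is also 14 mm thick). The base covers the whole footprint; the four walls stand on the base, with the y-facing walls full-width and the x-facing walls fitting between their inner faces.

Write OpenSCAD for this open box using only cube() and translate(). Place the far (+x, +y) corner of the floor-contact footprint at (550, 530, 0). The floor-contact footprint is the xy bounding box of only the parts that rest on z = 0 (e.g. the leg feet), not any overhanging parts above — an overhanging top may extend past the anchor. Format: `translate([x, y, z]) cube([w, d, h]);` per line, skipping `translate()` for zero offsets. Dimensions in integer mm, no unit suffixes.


translate([105, 314, 0]) cube([445, 216, 14]);
translate([105, 314, 14]) cube([445, 14, 104]);
translate([105, 516, 14]) cube([445, 14, 104]);
translate([105, 328, 14]) cube([14, 188, 104]);
translate([536, 328, 14]) cube([14, 188, 104]);


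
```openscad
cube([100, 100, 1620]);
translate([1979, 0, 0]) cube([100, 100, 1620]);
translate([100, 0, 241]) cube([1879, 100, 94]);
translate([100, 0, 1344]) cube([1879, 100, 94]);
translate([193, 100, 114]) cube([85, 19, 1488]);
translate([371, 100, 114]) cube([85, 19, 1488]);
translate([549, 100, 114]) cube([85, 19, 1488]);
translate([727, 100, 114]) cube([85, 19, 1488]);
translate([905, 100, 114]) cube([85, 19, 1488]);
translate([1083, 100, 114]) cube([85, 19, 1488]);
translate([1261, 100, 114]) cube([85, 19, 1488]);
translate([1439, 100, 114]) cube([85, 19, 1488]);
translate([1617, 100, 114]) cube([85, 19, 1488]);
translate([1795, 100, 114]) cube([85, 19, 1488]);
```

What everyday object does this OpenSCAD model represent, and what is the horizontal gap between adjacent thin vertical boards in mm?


A fence section. The picket gap is 93 mm.

Two posts, two rails, 10 pickets — a fence section. Span 1879 mm holds 10 pickets of 85 mm with 11 equal gaps: ⌊(1879 − 10·85) / 11⌋ = 93 mm.


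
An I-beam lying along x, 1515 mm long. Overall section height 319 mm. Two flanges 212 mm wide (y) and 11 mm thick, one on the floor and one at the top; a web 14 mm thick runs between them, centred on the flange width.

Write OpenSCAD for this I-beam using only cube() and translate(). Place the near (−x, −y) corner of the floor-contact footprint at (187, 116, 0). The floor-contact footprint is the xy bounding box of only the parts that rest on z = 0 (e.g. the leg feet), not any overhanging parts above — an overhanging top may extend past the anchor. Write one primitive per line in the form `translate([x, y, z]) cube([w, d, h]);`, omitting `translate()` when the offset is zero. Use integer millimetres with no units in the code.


translate([187, 116, 0]) cube([1515, 212, 11]);
translate([187, 215, 11]) cube([1515, 14, 297]);
translate([187, 116, 308]) cube([1515, 212, 11]);


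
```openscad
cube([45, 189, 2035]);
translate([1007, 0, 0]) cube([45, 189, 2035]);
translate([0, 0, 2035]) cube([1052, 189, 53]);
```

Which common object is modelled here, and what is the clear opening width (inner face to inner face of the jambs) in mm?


A door frame. The clear opening width is 962 mm.

Two 2035 mm tall posts with a header on top — a door frame. The left jamb is 45 mm wide at x = 0; the right jamb starts at x = 1007. The clear opening is 1007 − 45 = 962 mm.


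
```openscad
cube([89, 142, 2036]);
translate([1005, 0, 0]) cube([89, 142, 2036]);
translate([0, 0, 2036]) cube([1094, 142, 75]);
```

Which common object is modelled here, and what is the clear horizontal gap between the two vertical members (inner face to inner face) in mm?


A door frame. The clear opening width is 916 mm.

Two 2036 mm tall posts with a header on top — a door frame. The left jamb is 89 mm wide at x = 0; the right jamb starts at x = 1005. The clear opening is 1005 − 89 = 916 mm.


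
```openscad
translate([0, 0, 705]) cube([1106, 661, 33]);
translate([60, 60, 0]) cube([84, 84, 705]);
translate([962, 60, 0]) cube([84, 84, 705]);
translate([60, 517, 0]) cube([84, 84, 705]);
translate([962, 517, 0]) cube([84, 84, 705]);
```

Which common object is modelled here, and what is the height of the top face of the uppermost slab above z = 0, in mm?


A table. The table height is 738 mm.

A 1106×661×33 slab sits at z = 705 on four 84 mm square posts — a table. The top surface is at 705 + 33 = 738 mm.


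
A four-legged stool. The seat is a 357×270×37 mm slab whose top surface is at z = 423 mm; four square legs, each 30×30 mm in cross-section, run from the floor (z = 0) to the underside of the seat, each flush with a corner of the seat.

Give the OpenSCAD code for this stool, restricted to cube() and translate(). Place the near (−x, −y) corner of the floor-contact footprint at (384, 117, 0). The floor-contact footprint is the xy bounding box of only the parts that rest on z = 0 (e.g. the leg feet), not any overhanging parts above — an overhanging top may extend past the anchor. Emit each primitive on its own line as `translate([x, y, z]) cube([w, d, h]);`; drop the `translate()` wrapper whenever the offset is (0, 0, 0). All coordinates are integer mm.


translate([384, 117, 386]) cube([357, 270, 37]);
translate([384, 117, 0]) cube([30, 30, 386]);
translate([711, 117, 0]) cube([30, 30, 386]);
translate([384, 357, 0]) cube([30, 30, 386]);
translate([711, 357, 0]) cube([30, 30, 386]);


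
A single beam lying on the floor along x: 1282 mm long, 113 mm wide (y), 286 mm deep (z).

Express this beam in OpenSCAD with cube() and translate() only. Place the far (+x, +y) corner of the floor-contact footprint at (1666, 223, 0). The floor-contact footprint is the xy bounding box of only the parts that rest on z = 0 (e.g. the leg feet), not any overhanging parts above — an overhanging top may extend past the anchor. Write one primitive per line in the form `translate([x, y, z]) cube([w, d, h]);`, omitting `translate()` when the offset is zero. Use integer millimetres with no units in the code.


translate([384, 110, 0]) cube([1282, 113, 286]);


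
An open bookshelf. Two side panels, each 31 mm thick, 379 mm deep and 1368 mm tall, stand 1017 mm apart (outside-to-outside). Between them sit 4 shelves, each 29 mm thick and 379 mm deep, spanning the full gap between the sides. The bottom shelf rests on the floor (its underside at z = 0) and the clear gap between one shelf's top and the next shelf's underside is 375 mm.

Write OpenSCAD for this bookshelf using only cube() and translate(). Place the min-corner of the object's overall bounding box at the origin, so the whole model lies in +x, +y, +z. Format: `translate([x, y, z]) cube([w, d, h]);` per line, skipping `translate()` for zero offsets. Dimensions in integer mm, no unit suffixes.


cube([31, 379, 1368]);
translate([986, 0, 0]) cube([31, 379, 1368]);
translate([31, 0, 0]) cube([955, 379, 29]);
translate([31, 0, 404]) cube([955, 379, 29]);
translate([31, 0, 808]) cube([955, 379, 29]);
translate([31, 0, 1212]) cube([955, 379, 29]);


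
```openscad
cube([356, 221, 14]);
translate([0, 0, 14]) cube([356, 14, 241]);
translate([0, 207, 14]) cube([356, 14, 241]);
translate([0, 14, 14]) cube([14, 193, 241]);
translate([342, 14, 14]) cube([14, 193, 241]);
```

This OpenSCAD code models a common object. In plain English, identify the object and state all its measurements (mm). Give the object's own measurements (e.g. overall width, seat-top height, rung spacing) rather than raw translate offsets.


An open-topped rectangular box: outside dimensions 356×221×255 mm, with a uniform wall and base thickness of 14 mm. The base is a full 356×221 slab on the floor; four walls sit on top of the base. The front and back walls (the −y and +y sides) span the full width; the two side walls fit between them.


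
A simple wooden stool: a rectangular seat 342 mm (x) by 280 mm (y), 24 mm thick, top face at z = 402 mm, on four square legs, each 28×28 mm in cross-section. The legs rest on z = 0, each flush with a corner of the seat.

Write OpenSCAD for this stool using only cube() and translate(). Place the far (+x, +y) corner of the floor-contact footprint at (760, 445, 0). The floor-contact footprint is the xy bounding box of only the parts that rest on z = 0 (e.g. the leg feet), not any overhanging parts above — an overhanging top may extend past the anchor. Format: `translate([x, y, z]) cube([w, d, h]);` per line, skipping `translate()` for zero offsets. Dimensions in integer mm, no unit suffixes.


translate([418, 165, 378]) cube([342, 280, 24]);
translate([418, 165, 0]) cube([28, 28, 378]);
translate([732, 165, 0]) cube([28, 28, 378]);
translate([418, 417, 0]) cube([28, 28, 378]);
translate([732, 417, 0]) cube([28, 28, 378]);


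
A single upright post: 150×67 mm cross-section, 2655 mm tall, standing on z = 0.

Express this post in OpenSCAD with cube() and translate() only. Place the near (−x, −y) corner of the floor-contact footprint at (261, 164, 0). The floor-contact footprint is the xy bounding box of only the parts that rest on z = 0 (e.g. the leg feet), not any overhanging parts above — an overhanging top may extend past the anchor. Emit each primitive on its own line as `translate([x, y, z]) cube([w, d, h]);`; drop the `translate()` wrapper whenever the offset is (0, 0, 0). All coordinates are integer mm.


translate([261, 164, 0]) cube([150, 67, 2655]);


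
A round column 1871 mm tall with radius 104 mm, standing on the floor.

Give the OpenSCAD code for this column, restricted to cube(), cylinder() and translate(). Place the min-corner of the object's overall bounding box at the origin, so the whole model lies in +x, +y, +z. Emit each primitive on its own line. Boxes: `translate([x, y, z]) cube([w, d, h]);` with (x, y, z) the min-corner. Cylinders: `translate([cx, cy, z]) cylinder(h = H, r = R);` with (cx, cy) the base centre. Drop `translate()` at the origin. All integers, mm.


translate([104, 104, 0]) cylinder(h = 1871, r = 104);


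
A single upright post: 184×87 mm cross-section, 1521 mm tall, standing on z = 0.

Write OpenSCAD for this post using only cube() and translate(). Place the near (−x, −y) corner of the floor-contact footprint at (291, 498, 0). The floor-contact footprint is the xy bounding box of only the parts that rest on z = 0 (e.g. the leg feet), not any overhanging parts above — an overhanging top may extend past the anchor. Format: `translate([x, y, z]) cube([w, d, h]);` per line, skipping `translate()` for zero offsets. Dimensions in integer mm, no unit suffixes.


translate([291, 498, 0]) cube([184, 87, 1521]);


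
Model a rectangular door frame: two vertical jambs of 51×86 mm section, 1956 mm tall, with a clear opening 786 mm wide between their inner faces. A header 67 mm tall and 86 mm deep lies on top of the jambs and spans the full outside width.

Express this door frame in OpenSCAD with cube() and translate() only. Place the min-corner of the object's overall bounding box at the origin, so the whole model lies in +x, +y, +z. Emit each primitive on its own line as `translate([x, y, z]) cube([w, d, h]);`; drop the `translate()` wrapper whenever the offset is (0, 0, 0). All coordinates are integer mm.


cube([51, 86, 1956]);
translate([837, 0, 0]) cube([51, 86, 1956]);
translate([0, 0, 1956]) cube([888, 86, 67]);


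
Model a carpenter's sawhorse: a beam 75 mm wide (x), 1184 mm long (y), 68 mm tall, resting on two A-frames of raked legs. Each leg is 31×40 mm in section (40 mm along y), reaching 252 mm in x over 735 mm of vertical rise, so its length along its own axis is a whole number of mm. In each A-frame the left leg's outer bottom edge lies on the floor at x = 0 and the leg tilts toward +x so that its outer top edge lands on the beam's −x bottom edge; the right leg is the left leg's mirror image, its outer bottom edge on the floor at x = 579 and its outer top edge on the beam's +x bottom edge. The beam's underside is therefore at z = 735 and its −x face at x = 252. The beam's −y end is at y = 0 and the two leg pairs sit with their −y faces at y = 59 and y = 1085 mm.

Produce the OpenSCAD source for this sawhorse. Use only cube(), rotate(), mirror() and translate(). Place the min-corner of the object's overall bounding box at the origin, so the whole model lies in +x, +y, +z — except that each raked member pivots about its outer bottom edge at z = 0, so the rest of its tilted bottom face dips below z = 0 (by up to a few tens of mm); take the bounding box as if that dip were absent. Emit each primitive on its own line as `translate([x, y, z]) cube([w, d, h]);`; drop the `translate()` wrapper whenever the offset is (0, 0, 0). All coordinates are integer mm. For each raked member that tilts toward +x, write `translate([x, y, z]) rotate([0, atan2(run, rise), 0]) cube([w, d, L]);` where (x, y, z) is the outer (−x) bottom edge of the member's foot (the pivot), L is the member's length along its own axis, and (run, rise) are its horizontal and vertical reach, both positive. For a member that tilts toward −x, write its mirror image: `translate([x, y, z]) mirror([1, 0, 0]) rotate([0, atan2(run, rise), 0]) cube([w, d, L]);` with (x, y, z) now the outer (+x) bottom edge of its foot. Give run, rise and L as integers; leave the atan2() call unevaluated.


// leg length = √(252² + 735²) = 777
// right-leg outer foot x = 2·252 + 75 = 579
// beam min-corner = (252, 0, 735)
translate([252, 0, 735]) cube([75, 1184, 68]);
translate([0, 59, 0]) rotate([0, atan2(252, 735), 0]) cube([31, 40, 777]);
translate([579, 59, 0]) mirror([1, 0, 0]) rotate([0, atan2(252, 735), 0]) cube([31, 40, 777]);
translate([0, 1085, 0]) rotate([0, atan2(252, 735), 0]) cube([31, 40, 777]);
translate([579, 1085, 0]) mirror([1, 0, 0]) rotate([0, atan2(252, 735), 0]) cube([31, 40, 777]);


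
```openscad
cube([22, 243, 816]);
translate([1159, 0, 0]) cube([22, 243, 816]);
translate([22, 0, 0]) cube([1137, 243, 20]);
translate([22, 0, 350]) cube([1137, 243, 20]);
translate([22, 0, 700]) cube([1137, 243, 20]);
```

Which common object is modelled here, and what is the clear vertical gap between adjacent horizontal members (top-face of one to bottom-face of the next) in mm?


A bookshelf. The clear shelf gap is 330 mm.

Two tall side panels with 3 horizontal boards between them — a bookshelf. The first two shelf undersides are at z = 0 and z = 350; with shelf thickness 20, the clear gap is 350 − 0 − 20 = 330 mm.


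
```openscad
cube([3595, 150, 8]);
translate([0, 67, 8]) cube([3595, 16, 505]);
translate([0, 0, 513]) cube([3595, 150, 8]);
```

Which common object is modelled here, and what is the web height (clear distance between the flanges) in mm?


An I-beam. The web height is 505 mm.

Two wide flanges with a thin centred web — an I-beam. Overall 521 mm minus two 8 mm flanges gives a web of 521 − 2·8 = 505 mm.


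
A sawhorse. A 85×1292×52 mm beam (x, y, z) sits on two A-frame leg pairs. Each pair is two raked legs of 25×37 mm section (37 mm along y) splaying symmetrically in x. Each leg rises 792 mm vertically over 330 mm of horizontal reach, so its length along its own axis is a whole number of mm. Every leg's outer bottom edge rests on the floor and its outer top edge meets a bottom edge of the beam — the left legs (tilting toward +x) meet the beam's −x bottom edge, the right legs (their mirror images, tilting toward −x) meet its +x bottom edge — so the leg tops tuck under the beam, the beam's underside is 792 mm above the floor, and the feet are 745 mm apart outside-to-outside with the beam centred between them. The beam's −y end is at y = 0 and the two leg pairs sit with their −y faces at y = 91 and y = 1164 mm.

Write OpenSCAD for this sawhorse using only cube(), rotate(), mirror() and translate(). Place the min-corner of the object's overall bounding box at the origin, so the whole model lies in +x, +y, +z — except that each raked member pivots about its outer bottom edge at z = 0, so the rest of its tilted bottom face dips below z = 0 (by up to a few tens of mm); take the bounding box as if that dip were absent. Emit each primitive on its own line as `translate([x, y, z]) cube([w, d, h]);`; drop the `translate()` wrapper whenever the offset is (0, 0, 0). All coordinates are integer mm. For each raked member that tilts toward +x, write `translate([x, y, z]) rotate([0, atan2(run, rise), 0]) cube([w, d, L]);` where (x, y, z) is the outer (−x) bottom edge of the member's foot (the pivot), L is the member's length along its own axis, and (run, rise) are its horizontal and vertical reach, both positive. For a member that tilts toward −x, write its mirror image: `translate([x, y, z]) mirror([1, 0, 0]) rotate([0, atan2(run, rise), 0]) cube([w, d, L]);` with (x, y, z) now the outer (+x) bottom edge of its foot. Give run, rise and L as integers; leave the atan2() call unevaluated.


// leg length = √(330² + 792²) = 858
// right-leg outer foot x = 2·330 + 85 = 745
// beam min-corner = (330, 0, 792)
translate([330, 0, 792]) cube([85, 1292, 52]);
translate([0, 91, 0]) rotate([0, atan2(330, 792), 0]) cube([25, 37, 858]);
translate([745, 91, 0]) mirror([1, 0, 0]) rotate([0, atan2(330, 792), 0]) cube([25, 37, 858]);
translate([0, 1164, 0]) rotate([0, atan2(330, 792), 0]) cube([25, 37, 858]);
translate([745, 1164, 0]) mirror([1, 0, 0]) rotate([0, atan2(330, 792), 0]) cube([25, 37, 858]);


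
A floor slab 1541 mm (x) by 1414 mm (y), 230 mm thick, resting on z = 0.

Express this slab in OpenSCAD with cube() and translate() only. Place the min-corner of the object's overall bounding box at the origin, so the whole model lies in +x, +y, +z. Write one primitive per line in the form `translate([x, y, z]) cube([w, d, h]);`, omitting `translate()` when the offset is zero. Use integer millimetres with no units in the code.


cube([1541, 1414, 230]);


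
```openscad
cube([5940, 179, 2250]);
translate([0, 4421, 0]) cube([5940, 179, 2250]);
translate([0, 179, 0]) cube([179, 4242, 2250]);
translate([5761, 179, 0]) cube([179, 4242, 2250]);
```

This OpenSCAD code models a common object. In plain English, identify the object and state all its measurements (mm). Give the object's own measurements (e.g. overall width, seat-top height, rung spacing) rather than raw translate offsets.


The wall frame of a small rectangular building: four walls, each 2250 mm tall and 179 mm thick, enclosing a footprint 5940 mm (x) by 4600 mm (y) outside-to-outside, with no floor or roof. The front and back walls (the −y and +y sides) span the full width; the two side walls fit between them.


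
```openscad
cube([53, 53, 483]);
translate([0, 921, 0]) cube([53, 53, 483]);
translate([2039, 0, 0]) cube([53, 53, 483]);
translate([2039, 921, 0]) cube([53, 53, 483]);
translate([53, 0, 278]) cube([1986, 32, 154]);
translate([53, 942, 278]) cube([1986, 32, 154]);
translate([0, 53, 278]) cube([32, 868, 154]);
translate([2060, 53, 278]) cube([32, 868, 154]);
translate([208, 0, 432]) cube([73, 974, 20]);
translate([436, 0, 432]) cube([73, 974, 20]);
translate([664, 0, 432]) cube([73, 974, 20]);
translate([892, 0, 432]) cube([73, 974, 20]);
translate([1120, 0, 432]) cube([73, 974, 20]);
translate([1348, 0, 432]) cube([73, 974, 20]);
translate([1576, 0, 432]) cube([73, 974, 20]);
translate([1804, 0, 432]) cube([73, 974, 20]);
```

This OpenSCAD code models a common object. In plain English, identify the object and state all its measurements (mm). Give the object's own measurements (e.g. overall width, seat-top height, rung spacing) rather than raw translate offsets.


A bed frame 2092 mm long (x) by 974 mm wide (y). Four 53×53 mm corner posts, 483 mm tall, at the corners of the footprint. Four rails of 32 mm thickness and 154 mm height run between adjacent posts with their undersides at z = 278 mm, their outer faces flush with the outside of the frame (the two x-running rails run between the posts' inner faces; the two y-running rails run between the posts' inner faces). 8 slats, each 73 mm wide (x) and 20 mm thick, lie across the top of the two x-running rails, running the full 974 mm width of the frame in y; along x they sit between the end posts with a 155 mm gap after the −x posts and between neighbouring slats, leaving 162 mm before the +x posts.


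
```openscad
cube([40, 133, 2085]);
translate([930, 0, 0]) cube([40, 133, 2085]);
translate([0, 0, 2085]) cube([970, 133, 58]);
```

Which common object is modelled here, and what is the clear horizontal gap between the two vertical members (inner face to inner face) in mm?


A door frame. The clear opening width is 890 mm.

Two 2085 mm tall posts with a header on top — a door frame. The left jamb is 40 mm wide at x = 0; the right jamb starts at x = 930. The clear opening is 930 − 40 = 890 mm.
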